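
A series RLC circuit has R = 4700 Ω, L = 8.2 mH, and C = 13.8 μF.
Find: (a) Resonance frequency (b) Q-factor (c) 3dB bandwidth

Step 1 — Resonance: ω₀ = 1/√(LC) = 1/√(0.0082·1.38e-05) = 2973 rad/s.
Step 2 — f₀ = ω₀/(2π) = 473.1 Hz.
Step 3 — Series Q: Q = ω₀L/R = 2973·0.0082/4700 = 0.005186.
Step 4 — Bandwidth: Δω = ω₀/Q = 5.732e+05 rad/s; BW = Δω/(2π) = 9.122e+04 Hz.

(a) f₀ = 473.1 Hz  (b) Q = 0.005186  (c) BW = 9.122e+04 Hz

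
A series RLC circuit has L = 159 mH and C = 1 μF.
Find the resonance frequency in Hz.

Step 1 — Resonance condition Im(Z)=0 gives ω₀ = 1/√(LC).
Step 2 — ω₀ = 1/√(0.159·1e-06) = 2508 rad/s.
Step 3 — f₀ = ω₀/(2π) = 399.1 Hz.

f₀ = 399.1 Hz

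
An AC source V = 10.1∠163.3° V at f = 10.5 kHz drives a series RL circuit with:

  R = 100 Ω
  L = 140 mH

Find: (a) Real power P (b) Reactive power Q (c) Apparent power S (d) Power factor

Step 1 — Angular frequency: ω = 2π·f = 2π·1.05e+04 = 6.597e+04 rad/s.
Step 2 — Component impedances:
  R: Z = R = 100 Ω
  L: Z = jωL = j·6.597e+04·0.14 = 0 + j9236 Ω
Step 3 — Series combination: Z_total = R + L = 100 + j9236 Ω = 9237∠89.4° Ω.
Step 4 — Source phasor: V = 10.1∠163.3° V = -9.674 + j2.902 V.
Step 5 — Current: I = V / Z = 0.0003029 + j0.001051 A = 0.001093∠73.9° A.
Step 6 — Complex power: S = V·I* = 0.0001196 + j0.01104 VA.
Step 7 — Real power: P = Re(S) = 0.0001196 W.
Step 8 — Reactive power: Q = Im(S) = 0.01104 VAR.
Step 9 — Apparent power: |S| = 0.01104 VA.
Step 10 — Power factor: PF = P/|S| = 0.01083 (lagging).

(a) P = 0.0001196 W  (b) Q = 0.01104 VAR  (c) S = 0.01104 VA  (d) PF = 0.01083 (lagging)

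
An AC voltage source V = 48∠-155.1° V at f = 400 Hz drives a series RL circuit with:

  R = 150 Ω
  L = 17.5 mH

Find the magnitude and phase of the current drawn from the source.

Step 1 — Angular frequency: ω = 2π·f = 2π·400 = 2513 rad/s.
Step 2 — Component impedances:
  R: Z = R = 150 Ω
  L: Z = jωL = j·2513·0.0175 = 0 + j43.98 Ω
Step 3 — Series combination: Z_total = R + L = 150 + j43.98 Ω = 156.3∠16.3° Ω.
Step 4 — Source phasor: V = 48∠-155.1° V = -43.54 - j20.21 V.
Step 5 — Ohm's law: I = V / Z_total = (-43.54 - j20.21) / (150 + j43.98) = -0.3037 - j0.0457 A.
Step 6 — Convert to polar: |I| = 0.3071 A, ∠I = -171.4°.

I = 0.3071∠-171.4° A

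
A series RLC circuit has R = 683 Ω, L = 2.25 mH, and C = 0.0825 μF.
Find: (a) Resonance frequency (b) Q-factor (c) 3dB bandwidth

Step 1 — Resonance: ω₀ = 1/√(LC) = 1/√(0.00225·8.25e-08) = 7.34e+04 rad/s.
Step 2 — f₀ = ω₀/(2π) = 1.168e+04 Hz.
Step 3 — Series Q: Q = ω₀L/R = 7.34e+04·0.00225/683 = 0.2418.
Step 4 — Bandwidth: Δω = ω₀/Q = 3.036e+05 rad/s; BW = Δω/(2π) = 4.831e+04 Hz.

(a) f₀ = 1.168e+04 Hz  (b) Q = 0.2418  (c) BW = 4.831e+04 Hz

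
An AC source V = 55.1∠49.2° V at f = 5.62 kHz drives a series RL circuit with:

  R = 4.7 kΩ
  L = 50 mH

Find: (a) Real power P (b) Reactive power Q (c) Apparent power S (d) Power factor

Step 1 — Angular frequency: ω = 2π·f = 2π·5620 = 3.531e+04 rad/s.
Step 2 — Component impedances:
  R: Z = R = 4700 Ω
  L: Z = jωL = j·3.531e+04·0.05 = 0 + j1766 Ω
Step 3 — Series combination: Z_total = R + L = 4700 + j1766 Ω = 5021∠20.6° Ω.
Step 4 — Source phasor: V = 55.1∠49.2° V = 36 + j41.71 V.
Step 5 — Current: I = V / Z = 0.009634 + j0.005255 A = 0.01097∠28.6° A.
Step 6 — Complex power: S = V·I* = 0.5661 + j0.2126 VA.
Step 7 — Real power: P = Re(S) = 0.5661 W.
Step 8 — Reactive power: Q = Im(S) = 0.2126 VAR.
Step 9 — Apparent power: |S| = 0.6047 VA.
Step 10 — Power factor: PF = P/|S| = 0.9361 (lagging).

(a) P = 0.5661 W  (b) Q = 0.2126 VAR  (c) S = 0.6047 VA  (d) PF = 0.9361 (lagging)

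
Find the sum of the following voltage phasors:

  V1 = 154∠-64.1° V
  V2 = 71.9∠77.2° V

Step 1 — Convert each phasor to rectangular form:
  V1 = 154·(cos(-64.1°) + j·sin(-64.1°)) = 67.27 - j138.5 V
  V2 = 71.9·(cos(77.2°) + j·sin(77.2°)) = 15.93 + j70.11 V
Step 2 — Sum components: V_total = 83.2 - j68.42 V.
Step 3 — Convert to polar: |V_total| = 107.7 V, ∠V_total = -39.4°.

V_total = 107.7∠-39.4° V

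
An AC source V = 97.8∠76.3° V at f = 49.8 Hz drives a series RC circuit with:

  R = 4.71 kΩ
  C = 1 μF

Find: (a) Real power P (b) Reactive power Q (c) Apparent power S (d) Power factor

Step 1 — Angular frequency: ω = 2π·f = 2π·49.8 = 312.9 rad/s.
Step 2 — Component impedances:
  R: Z = R = 4710 Ω
  C: Z = 1/(jωC) = -j/(ω·C) = 0 - j3196 Ω
Step 3 — Series combination: Z_total = R + C = 4710 - j3196 Ω = 5692∠-34.2° Ω.
Step 4 — Source phasor: V = 97.8∠76.3° V = 23.16 + j95.02 V.
Step 5 — Current: I = V / Z = -0.006006 + j0.0161 A = 0.01718∠110.5° A.
Step 6 — Complex power: S = V·I* = 1.391 - j0.9435 VA.
Step 7 — Real power: P = Re(S) = 1.391 W.
Step 8 — Reactive power: Q = Im(S) = -0.9435 VAR.
Step 9 — Apparent power: |S| = 1.68 VA.
Step 10 — Power factor: PF = P/|S| = 0.8275 (leading).

(a) P = 1.391 W  (b) Q = -0.9435 VAR  (c) S = 1.68 VA  (d) PF = 0.8275 (leading)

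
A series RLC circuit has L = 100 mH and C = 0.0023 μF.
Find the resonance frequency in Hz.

Step 1 — Resonance condition Im(Z)=0 gives ω₀ = 1/√(LC).
Step 2 — ω₀ = 1/√(0.1·2.3e-09) = 6.594e+04 rad/s.
Step 3 — f₀ = ω₀/(2π) = 1.049e+04 Hz.

f₀ = 1.049e+04 Hz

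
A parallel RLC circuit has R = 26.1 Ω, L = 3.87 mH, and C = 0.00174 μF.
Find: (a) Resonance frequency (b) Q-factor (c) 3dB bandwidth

Step 1 — Resonance: ω₀ = 1/√(LC) = 1/√(0.00387·1.74e-09) = 3.854e+05 rad/s.
Step 2 — f₀ = ω₀/(2π) = 6.133e+04 Hz.
Step 3 — Parallel Q: Q = R/(ω₀L) = 26.1/(3.854e+05·0.00387) = 0.0175.
Step 4 — Bandwidth: Δω = ω₀/Q = 2.202e+07 rad/s; BW = Δω/(2π) = 3.505e+06 Hz.

(a) f₀ = 6.133e+04 Hz  (b) Q = 0.0175  (c) BW = 3.505e+06 Hz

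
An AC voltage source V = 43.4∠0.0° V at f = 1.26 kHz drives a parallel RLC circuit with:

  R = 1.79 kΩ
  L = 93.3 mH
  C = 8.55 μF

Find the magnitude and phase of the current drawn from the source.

Step 1 — Angular frequency: ω = 2π·f = 2π·1260 = 7917 rad/s.
Step 2 — Component impedances:
  R: Z = R = 1790 Ω
  L: Z = jωL = j·7917·0.0933 = 0 + j738.6 Ω
  C: Z = 1/(jωC) = -j/(ω·C) = 0 - j14.77 Ω
Step 3 — Parallel combination: 1/Z_total = 1/R + 1/L + 1/C; Z_total = 0.1269 - j15.07 Ω = 15.07∠-89.5° Ω.
Step 4 — Source phasor: V = 43.4∠0.0° V = 43.4 V.
Step 5 — Ohm's law: I = V / Z_total = (43.4) / (0.1269 - j15.07) = 0.02425 + j2.879 A.
Step 6 — Convert to polar: |I| = 2.879 A, ∠I = 89.5°.

I = 2.879∠89.5° A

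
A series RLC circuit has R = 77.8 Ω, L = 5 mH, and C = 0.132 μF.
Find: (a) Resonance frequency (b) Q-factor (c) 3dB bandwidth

Step 1 — Resonance condition Im(Z)=0 gives ω₀ = 1/√(LC).
Step 2 — ω₀ = 1/√(0.005·1.32e-07) = 3.892e+04 rad/s.
Step 3 — f₀ = ω₀/(2π) = 6195 Hz.
Step 4 — Series Q: Q = ω₀L/R = 3.892e+04·0.005/77.8 = 2.502.
Step 5 — 3dB bandwidth: Δω = ω₀/Q = 1.556e+04 rad/s; BW = Δω/(2π) = 2476 Hz.

(a) f₀ = 6195 Hz  (b) Q = 2.502  (c) BW = 2476 Hz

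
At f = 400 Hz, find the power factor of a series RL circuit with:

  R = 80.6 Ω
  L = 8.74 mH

Step 1 — Angular frequency: ω = 2π·f = 2π·400 = 2513 rad/s.
Step 2 — Component impedances:
  R: Z = R = 80.6 Ω
  L: Z = jωL = j·2513·0.00874 = 0 + j21.97 Ω
Step 3 — Series combination: Z_total = R + L = 80.6 + j21.97 Ω = 83.54∠15.2° Ω.
Step 4 — Power factor: PF = cos(φ) = Re(Z)/|Z| = 80.6/83.54 = 0.9648.
Step 5 — Type: Im(Z) = 21.97 ⇒ lagging (phase φ = 15.2°).

PF = 0.9648 (lagging, φ = 15.2°)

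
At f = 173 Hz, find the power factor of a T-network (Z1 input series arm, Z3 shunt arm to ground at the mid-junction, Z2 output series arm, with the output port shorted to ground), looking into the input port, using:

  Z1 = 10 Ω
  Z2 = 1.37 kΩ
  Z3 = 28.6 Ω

Step 1 — Angular frequency: ω = 2π·f = 2π·173 = 1087 rad/s.
Step 2 — Component impedances:
  Z1: Z = R = 10 Ω
  Z2: Z = R = 1370 Ω
  Z3: Z = R = 28.6 Ω
Step 3 — With the output port shorted to ground, the output series arm Z2 runs from the junction to ground; the shunt arm Z3 also runs from the junction to ground. They appear in parallel: Z3 || Z2 = 28.02 Ω.
Step 4 — Series with input arm Z1: Z_in = Z1 + (Z3 || Z2) = 38.02 Ω = 38.02∠0.0° Ω.
Step 5 — Power factor: PF = cos(φ) = Re(Z)/|Z| = 38.02/38.02 = 1.
Step 6 — Type: Im(Z) = 0 ⇒ unity (phase φ = 0.0°).

PF = 1 (unity, φ = 0.0°)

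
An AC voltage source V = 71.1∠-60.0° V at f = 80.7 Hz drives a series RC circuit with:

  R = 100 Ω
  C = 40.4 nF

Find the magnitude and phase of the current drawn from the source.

Step 1 — Angular frequency: ω = 2π·f = 2π·80.7 = 507.1 rad/s.
Step 2 — Component impedances:
  R: Z = R = 100 Ω
  C: Z = 1/(jωC) = -j/(ω·C) = 0 - j4.882e+04 Ω
Step 3 — Series combination: Z_total = R + C = 100 - j4.882e+04 Ω = 4.882e+04∠-89.9° Ω.
Step 4 — Source phasor: V = 71.1∠-60.0° V = 35.55 - j61.57 V.
Step 5 — Ohm's law: I = V / Z_total = (35.55 - j61.57) / (100 - j4.882e+04) = 0.001263 + j0.0007257 A.
Step 6 — Convert to polar: |I| = 0.001456 A, ∠I = 29.9°.

I = 0.001456∠29.9° A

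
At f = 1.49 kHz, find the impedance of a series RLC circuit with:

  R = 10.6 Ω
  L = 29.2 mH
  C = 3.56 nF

Step 1 — Angular frequency: ω = 2π·f = 2π·1490 = 9362 rad/s.
Step 2 — Component impedances:
  R: Z = R = 10.6 Ω
  L: Z = jωL = j·9362·0.0292 = 0 + j273.4 Ω
  C: Z = 1/(jωC) = -j/(ω·C) = 0 - j3e+04 Ω
Step 3 — Series combination: Z_total = R + L + C = 10.6 - j2.973e+04 Ω = 2.973e+04∠-90.0° Ω.

Z = 10.6 - j2.973e+04 Ω = 2.973e+04∠-90.0° Ω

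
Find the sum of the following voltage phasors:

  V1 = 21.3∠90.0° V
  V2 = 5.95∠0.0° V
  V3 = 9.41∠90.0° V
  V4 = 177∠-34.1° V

Step 1 — Convert each phasor to rectangular form:
  V1 = 21.3·(cos(90.0°) + j·sin(90.0°)) = 0 + j21.3 V
  V2 = 5.95·(cos(0.0°) + j·sin(0.0°)) = 5.95 V
  V3 = 9.41·(cos(90.0°) + j·sin(90.0°)) = 0 + j9.41 V
  V4 = 177·(cos(-34.1°) + j·sin(-34.1°)) = 146.6 - j99.23 V
Step 2 — Sum components: V_total = 152.5 - j68.52 V.
Step 3 — Convert to polar: |V_total| = 167.2 V, ∠V_total = -24.2°.

V_total = 167.2∠-24.2° V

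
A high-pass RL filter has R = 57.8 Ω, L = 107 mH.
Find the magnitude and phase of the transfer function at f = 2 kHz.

Step 1 — Angular frequency: ω = 2π·2000 = 1.257e+04 rad/s.
Step 2 — Transfer function: H(jω) = jωL/(R + jωL).
Step 3 — Numerator jωL = j·1345; denominator R + jωL = 57.8 + j1345.
Step 4 — H = 0.9982 + j0.04291.
Step 5 — Magnitude: |H| = 0.9991 (-0.0 dB); phase: φ = 2.5°.

|H| = 0.9991 (-0.0 dB), φ = 2.5°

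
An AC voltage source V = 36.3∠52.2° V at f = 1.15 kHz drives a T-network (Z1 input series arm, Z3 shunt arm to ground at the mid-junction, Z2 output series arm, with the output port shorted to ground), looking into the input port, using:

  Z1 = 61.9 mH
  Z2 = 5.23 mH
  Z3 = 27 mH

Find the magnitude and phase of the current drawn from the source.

Step 1 — Angular frequency: ω = 2π·f = 2π·1150 = 7226 rad/s.
Step 2 — Component impedances:
  Z1: Z = jωL = j·7226·0.0619 = 0 + j447.3 Ω
  Z2: Z = jωL = j·7226·0.00523 = 0 + j37.79 Ω
  Z3: Z = jωL = j·7226·0.027 = 0 + j195.1 Ω
Step 3 — With the output port shorted to ground, the output series arm Z2 runs from the junction to ground; the shunt arm Z3 also runs from the junction to ground. They appear in parallel: Z3 || Z2 = 0 + j31.66 Ω.
Step 4 — Series with input arm Z1: Z_in = Z1 + (Z3 || Z2) = 0 + j478.9 Ω = 478.9∠90.0° Ω.
Step 5 — Source phasor: V = 36.3∠52.2° V = 22.25 + j28.68 V.
Step 6 — Ohm's law: I = V / Z_total = (22.25 + j28.68) / (0 + j478.9) = 0.05989 - j0.04645 A.
Step 7 — Convert to polar: |I| = 0.07579 A, ∠I = -37.8°.

I = 0.07579∠-37.8° A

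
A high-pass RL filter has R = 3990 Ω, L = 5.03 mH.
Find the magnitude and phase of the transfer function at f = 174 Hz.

Step 1 — Angular frequency: ω = 2π·174 = 1093 rad/s.
Step 2 — Transfer function: H(jω) = jωL/(R + jωL).
Step 3 — Numerator jωL = j·5.499; denominator R + jωL = 3990 + j5.499.
Step 4 — H = 1.9e-06 + j0.001378.
Step 5 — Magnitude: |H| = 0.001378 (-57.2 dB); phase: φ = 89.9°.

|H| = 0.001378 (-57.2 dB), φ = 89.9°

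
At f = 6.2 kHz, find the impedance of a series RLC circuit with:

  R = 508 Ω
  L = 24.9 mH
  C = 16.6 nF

Step 1 — Angular frequency: ω = 2π·f = 2π·6200 = 3.896e+04 rad/s.
Step 2 — Component impedances:
  R: Z = R = 508 Ω
  L: Z = jωL = j·3.896e+04·0.0249 = 0 + j970 Ω
  C: Z = 1/(jωC) = -j/(ω·C) = 0 - j1546 Ω
Step 3 — Series combination: Z_total = R + L + C = 508 - j576.4 Ω = 768.3∠-48.6° Ω.

Z = 508 - j576.4 Ω = 768.3∠-48.6° Ω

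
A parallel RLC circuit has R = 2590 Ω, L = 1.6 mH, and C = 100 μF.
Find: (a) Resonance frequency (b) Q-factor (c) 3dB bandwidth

Step 1 — Resonance: ω₀ = 1/√(LC) = 1/√(0.0016·0.0001) = 2500 rad/s.
Step 2 — f₀ = ω₀/(2π) = 397.9 Hz.
Step 3 — Parallel Q: Q = R/(ω₀L) = 2590/(2500·0.0016) = 647.5.
Step 4 — Bandwidth: Δω = ω₀/Q = 3.861 rad/s; BW = Δω/(2π) = 0.6145 Hz.

(a) f₀ = 397.9 Hz  (b) Q = 647.5  (c) BW = 0.6145 Hz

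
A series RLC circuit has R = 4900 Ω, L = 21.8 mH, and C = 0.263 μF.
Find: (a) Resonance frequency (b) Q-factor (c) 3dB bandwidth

Step 1 — Resonance: ω₀ = 1/√(LC) = 1/√(0.0218·2.63e-07) = 1.321e+04 rad/s.
Step 2 — f₀ = ω₀/(2π) = 2102 Hz.
Step 3 — Series Q: Q = ω₀L/R = 1.321e+04·0.0218/4900 = 0.05876.
Step 4 — Bandwidth: Δω = ω₀/Q = 2.248e+05 rad/s; BW = Δω/(2π) = 3.577e+04 Hz.

(a) f₀ = 2102 Hz  (b) Q = 0.05876  (c) BW = 3.577e+04 Hz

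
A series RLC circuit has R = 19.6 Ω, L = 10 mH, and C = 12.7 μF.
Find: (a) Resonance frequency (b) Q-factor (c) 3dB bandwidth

Step 1 — Resonance: ω₀ = 1/√(LC) = 1/√(0.01·1.27e-05) = 2806 rad/s.
Step 2 — f₀ = ω₀/(2π) = 446.6 Hz.
Step 3 — Series Q: Q = ω₀L/R = 2806·0.01/19.6 = 1.432.
Step 4 — Bandwidth: Δω = ω₀/Q = 1960 rad/s; BW = Δω/(2π) = 311.9 Hz.

(a) f₀ = 446.6 Hz  (b) Q = 1.432  (c) BW = 311.9 Hz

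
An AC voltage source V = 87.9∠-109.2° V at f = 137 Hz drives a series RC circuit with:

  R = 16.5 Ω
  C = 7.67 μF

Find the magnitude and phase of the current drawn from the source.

Step 1 — Angular frequency: ω = 2π·f = 2π·137 = 860.8 rad/s.
Step 2 — Component impedances:
  R: Z = R = 16.5 Ω
  C: Z = 1/(jωC) = -j/(ω·C) = 0 - j151.5 Ω
Step 3 — Series combination: Z_total = R + C = 16.5 - j151.5 Ω = 152.4∠-83.8° Ω.
Step 4 — Source phasor: V = 87.9∠-109.2° V = -28.91 - j83.01 V.
Step 5 — Ohm's law: I = V / Z_total = (-28.91 - j83.01) / (16.5 - j151.5) = 0.5211 - j0.2476 A.
Step 6 — Convert to polar: |I| = 0.5769 A, ∠I = -25.4°.

I = 0.5769∠-25.4° A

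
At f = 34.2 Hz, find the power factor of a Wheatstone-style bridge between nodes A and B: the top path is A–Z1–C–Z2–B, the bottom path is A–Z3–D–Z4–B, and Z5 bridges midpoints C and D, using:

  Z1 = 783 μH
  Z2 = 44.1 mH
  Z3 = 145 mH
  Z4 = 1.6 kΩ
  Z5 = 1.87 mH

Step 1 — Angular frequency: ω = 2π·f = 2π·34.2 = 214.9 rad/s.
Step 2 — Component impedances:
  Z1: Z = jωL = j·214.9·0.000783 = 0 + j0.1683 Ω
  Z2: Z = jωL = j·214.9·0.0441 = 0 + j9.476 Ω
  Z3: Z = jωL = j·214.9·0.145 = 0 + j31.16 Ω
  Z4: Z = R = 1600 Ω
  Z5: Z = jωL = j·214.9·0.00187 = 0 + j0.4018 Ω
Step 3 — Bridge requires nodal analysis (the Z5 bridge couples midpoints C and D, so the two paths cannot be reduced to a simple series/parallel combination). Setting node B to ground and injecting 1 A at node A, the 3-node admittance system at A, C, D solves to V_A = Z_AB = 0.05615 + j9.643 Ω = 9.644∠89.7° Ω.
Step 4 — Power factor: PF = cos(φ) = Re(Z)/|Z| = 0.05615/9.644 = 0.005822.
Step 5 — Type: Im(Z) = 9.643 ⇒ lagging (phase φ = 89.7°).

PF = 0.005822 (lagging, φ = 89.7°)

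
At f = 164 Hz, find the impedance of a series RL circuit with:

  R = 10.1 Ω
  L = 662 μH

Step 1 — Angular frequency: ω = 2π·f = 2π·164 = 1030 rad/s.
Step 2 — Component impedances:
  R: Z = R = 10.1 Ω
  L: Z = jωL = j·1030·0.000662 = 0 + j0.6822 Ω
Step 3 — Series combination: Z_total = R + L = 10.1 + j0.6822 Ω = 10.12∠3.9° Ω.

Z = 10.1 + j0.6822 Ω = 10.12∠3.9° Ω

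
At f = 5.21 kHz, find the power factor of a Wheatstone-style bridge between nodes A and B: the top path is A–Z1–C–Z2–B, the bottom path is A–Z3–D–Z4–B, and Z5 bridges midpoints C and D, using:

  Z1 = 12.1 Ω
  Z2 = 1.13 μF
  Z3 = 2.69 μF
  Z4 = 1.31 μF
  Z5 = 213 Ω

Step 1 — Angular frequency: ω = 2π·f = 2π·5210 = 3.274e+04 rad/s.
Step 2 — Component impedances:
  Z1: Z = R = 12.1 Ω
  Z2: Z = 1/(jωC) = -j/(ω·C) = 0 - j27.03 Ω
  Z3: Z = 1/(jωC) = -j/(ω·C) = 0 - j11.36 Ω
  Z4: Z = 1/(jωC) = -j/(ω·C) = 0 - j23.32 Ω
  Z5: Z = R = 213 Ω
Step 3 — Bridge requires nodal analysis (the Z5 bridge couples midpoints C and D, so the two paths cannot be reduced to a simple series/parallel combination). Setting node B to ground and injecting 1 A at node A, the 3-node admittance system at A, C, D solves to V_A = Z_AB = 3.629 - j16.1 Ω = 16.51∠-77.3° Ω.
Step 4 — Power factor: PF = cos(φ) = Re(Z)/|Z| = 3.629/16.51 = 0.2198.
Step 5 — Type: Im(Z) = -16.1 ⇒ leading (phase φ = -77.3°).

PF = 0.2198 (leading, φ = -77.3°)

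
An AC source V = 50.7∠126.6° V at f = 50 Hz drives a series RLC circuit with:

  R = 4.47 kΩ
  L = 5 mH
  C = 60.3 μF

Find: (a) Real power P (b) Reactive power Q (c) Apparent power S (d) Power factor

Step 1 — Angular frequency: ω = 2π·f = 2π·50 = 314.2 rad/s.
Step 2 — Component impedances:
  R: Z = R = 4470 Ω
  L: Z = jωL = j·314.2·0.005 = 0 + j1.571 Ω
  C: Z = 1/(jωC) = -j/(ω·C) = 0 - j52.79 Ω
Step 3 — Series combination: Z_total = R + L + C = 4470 - j51.22 Ω = 4470∠-0.7° Ω.
Step 4 — Source phasor: V = 50.7∠126.6° V = -30.23 + j40.7 V.
Step 5 — Current: I = V / Z = -0.006866 + j0.009027 A = 0.01134∠127.3° A.
Step 6 — Complex power: S = V·I* = 0.575 - j0.006588 VA.
Step 7 — Real power: P = Re(S) = 0.575 W.
Step 8 — Reactive power: Q = Im(S) = -0.006588 VAR.
Step 9 — Apparent power: |S| = 0.575 VA.
Step 10 — Power factor: PF = P/|S| = 0.9999 (leading).

(a) P = 0.575 W  (b) Q = -0.006588 VAR  (c) S = 0.575 VA  (d) PF = 0.9999 (leading)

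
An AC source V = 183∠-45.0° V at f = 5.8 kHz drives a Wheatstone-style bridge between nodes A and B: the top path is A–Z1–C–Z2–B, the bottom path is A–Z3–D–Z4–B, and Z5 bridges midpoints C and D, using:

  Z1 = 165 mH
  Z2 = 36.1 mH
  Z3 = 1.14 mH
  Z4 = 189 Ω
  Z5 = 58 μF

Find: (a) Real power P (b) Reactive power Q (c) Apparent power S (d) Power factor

Step 1 — Angular frequency: ω = 2π·f = 2π·5800 = 3.644e+04 rad/s.
Step 2 — Component impedances:
  Z1: Z = jωL = j·3.644e+04·0.165 = 0 + j6013 Ω
  Z2: Z = jωL = j·3.644e+04·0.0361 = 0 + j1316 Ω
  Z3: Z = jωL = j·3.644e+04·0.00114 = 0 + j41.54 Ω
  Z4: Z = R = 189 Ω
  Z5: Z = 1/(jωC) = -j/(ω·C) = 0 - j0.4731 Ω
Step 3 — Bridge requires nodal analysis (the Z5 bridge couples midpoints C and D, so the two paths cannot be reduced to a simple series/parallel combination). Setting node B to ground and injecting 1 A at node A, the 3-node admittance system at A, C, D solves to V_A = Z_AB = 185.2 + j67.87 Ω = 197.2∠20.1° Ω.
Step 4 — Source phasor: V = 183∠-45.0° V = 129.4 - j129.4 V.
Step 5 — Current: I = V / Z = 0.3902 - j0.8418 A = 0.9279∠-65.1° A.
Step 6 — Complex power: S = V·I* = 159.4 + j58.44 VA.
Step 7 — Real power: P = Re(S) = 159.4 W.
Step 8 — Reactive power: Q = Im(S) = 58.44 VAR.
Step 9 — Apparent power: |S| = 169.8 VA.
Step 10 — Power factor: PF = P/|S| = 0.9389 (lagging).

(a) P = 159.4 W  (b) Q = 58.44 VAR  (c) S = 169.8 VA  (d) PF = 0.9389 (lagging)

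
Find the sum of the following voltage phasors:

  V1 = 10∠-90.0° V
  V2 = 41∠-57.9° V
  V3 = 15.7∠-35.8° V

Step 1 — Convert each phasor to rectangular form:
  V1 = 10·(cos(-90.0°) + j·sin(-90.0°)) = 0 - j10 V
  V2 = 41·(cos(-57.9°) + j·sin(-57.9°)) = 21.79 - j34.73 V
  V3 = 15.7·(cos(-35.8°) + j·sin(-35.8°)) = 12.73 - j9.184 V
Step 2 — Sum components: V_total = 34.52 - j53.92 V.
Step 3 — Convert to polar: |V_total| = 64.02 V, ∠V_total = -57.4°.

V_total = 64.02∠-57.4° V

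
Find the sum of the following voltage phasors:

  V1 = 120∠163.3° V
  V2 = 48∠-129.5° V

Step 1 — Convert each phasor to rectangular form:
  V1 = 120·(cos(163.3°) + j·sin(163.3°)) = -114.9 + j34.48 V
  V2 = 48·(cos(-129.5°) + j·sin(-129.5°)) = -30.53 - j37.04 V
Step 2 — Sum components: V_total = -145.5 - j2.555 V.
Step 3 — Convert to polar: |V_total| = 145.5 V, ∠V_total = -179.0°.

V_total = 145.5∠-179.0° V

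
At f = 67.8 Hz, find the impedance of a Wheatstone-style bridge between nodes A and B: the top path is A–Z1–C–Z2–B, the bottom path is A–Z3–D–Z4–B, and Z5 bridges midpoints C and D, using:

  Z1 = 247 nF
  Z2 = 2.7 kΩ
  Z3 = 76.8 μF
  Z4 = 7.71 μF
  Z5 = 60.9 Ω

Step 1 — Angular frequency: ω = 2π·f = 2π·67.8 = 426 rad/s.
Step 2 — Component impedances:
  Z1: Z = 1/(jωC) = -j/(ω·C) = 0 - j9504 Ω
  Z2: Z = R = 2700 Ω
  Z3: Z = 1/(jωC) = -j/(ω·C) = 0 - j30.57 Ω
  Z4: Z = 1/(jωC) = -j/(ω·C) = 0 - j304.5 Ω
  Z5: Z = R = 60.9 Ω
Step 3 — Bridge requires nodal analysis (the Z5 bridge couples midpoints C and D, so the two paths cannot be reduced to a simple series/parallel combination). Setting node B to ground and injecting 1 A at node A, the 3-node admittance system at A, C, D solves to V_A = Z_AB = 33.17 - j331.2 Ω = 332.9∠-84.3° Ω.

Z = 33.17 - j331.2 Ω = 332.9∠-84.3° Ω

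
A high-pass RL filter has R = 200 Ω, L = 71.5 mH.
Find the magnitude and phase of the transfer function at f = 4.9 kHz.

Step 1 — Angular frequency: ω = 2π·4900 = 3.079e+04 rad/s.
Step 2 — Transfer function: H(jω) = jωL/(R + jωL).
Step 3 — Numerator jωL = j·2201; denominator R + jωL = 200 + j2201.
Step 4 — H = 0.9918 + j0.09011.
Step 5 — Magnitude: |H| = 0.9959 (-0.0 dB); phase: φ = 5.2°.

|H| = 0.9959 (-0.0 dB), φ = 5.2°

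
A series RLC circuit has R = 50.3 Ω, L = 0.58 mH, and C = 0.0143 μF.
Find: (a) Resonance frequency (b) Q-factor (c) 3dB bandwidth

Step 1 — Resonance condition Im(Z)=0 gives ω₀ = 1/√(LC).
Step 2 — ω₀ = 1/√(0.00058·1.43e-08) = 3.472e+05 rad/s.
Step 3 — f₀ = ω₀/(2π) = 5.526e+04 Hz.
Step 4 — Series Q: Q = ω₀L/R = 3.472e+05·0.00058/50.3 = 4.004.
Step 5 — 3dB bandwidth: Δω = ω₀/Q = 8.672e+04 rad/s; BW = Δω/(2π) = 1.38e+04 Hz.

(a) f₀ = 5.526e+04 Hz  (b) Q = 4.004  (c) BW = 1.38e+04 Hz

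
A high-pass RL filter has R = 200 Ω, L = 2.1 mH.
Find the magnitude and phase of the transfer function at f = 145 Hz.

Step 1 — Angular frequency: ω = 2π·145 = 911.1 rad/s.
Step 2 — Transfer function: H(jω) = jωL/(R + jωL).
Step 3 — Numerator jωL = j·1.913; denominator R + jωL = 200 + j1.913.
Step 4 — H = 9.15e-05 + j0.009565.
Step 5 — Magnitude: |H| = 0.009566 (-40.4 dB); phase: φ = 89.5°.

|H| = 0.009566 (-40.4 dB), φ = 89.5°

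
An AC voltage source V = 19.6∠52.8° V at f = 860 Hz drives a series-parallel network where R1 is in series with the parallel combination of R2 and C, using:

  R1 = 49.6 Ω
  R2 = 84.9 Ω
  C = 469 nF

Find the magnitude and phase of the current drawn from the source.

Step 1 — Angular frequency: ω = 2π·f = 2π·860 = 5404 rad/s.
Step 2 — Component impedances:
  R1: Z = R = 49.6 Ω
  R2: Z = R = 84.9 Ω
  C: Z = 1/(jωC) = -j/(ω·C) = 0 - j394.6 Ω
Step 3 — Parallel branch: R2 || C = 1/(1/R2 + 1/C) = 81.14 - j17.46 Ω.
Step 4 — Series with R1: Z_total = R1 + (R2 || C) = 130.7 - j17.46 Ω = 131.9∠-7.6° Ω.
Step 5 — Source phasor: V = 19.6∠52.8° V = 11.85 + j15.61 V.
Step 6 — Ohm's law: I = V / Z_total = (11.85 + j15.61) / (130.7 - j17.46) = 0.07338 + j0.1292 A.
Step 7 — Convert to polar: |I| = 0.1486 A, ∠I = 60.4°.

I = 0.1486∠60.4° A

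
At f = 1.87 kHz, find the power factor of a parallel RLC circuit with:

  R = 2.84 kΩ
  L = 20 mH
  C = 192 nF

Step 1 — Angular frequency: ω = 2π·f = 2π·1870 = 1.175e+04 rad/s.
Step 2 — Component impedances:
  R: Z = R = 2840 Ω
  L: Z = jωL = j·1.175e+04·0.02 = 0 + j235 Ω
  C: Z = 1/(jωC) = -j/(ω·C) = 0 - j443.3 Ω
Step 3 — Parallel combination: 1/Z_total = 1/R + 1/L + 1/C; Z_total = 85.42 + j485.1 Ω = 492.5∠80.0° Ω.
Step 4 — Power factor: PF = cos(φ) = Re(Z)/|Z| = 85.42/492.5 = 0.1734.
Step 5 — Type: Im(Z) = 485.1 ⇒ lagging (phase φ = 80.0°).

PF = 0.1734 (lagging, φ = 80.0°)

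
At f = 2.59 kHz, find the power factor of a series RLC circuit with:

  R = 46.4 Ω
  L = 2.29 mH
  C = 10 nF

Step 1 — Angular frequency: ω = 2π·f = 2π·2590 = 1.627e+04 rad/s.
Step 2 — Component impedances:
  R: Z = R = 46.4 Ω
  L: Z = jωL = j·1.627e+04·0.00229 = 0 + j37.27 Ω
  C: Z = 1/(jωC) = -j/(ω·C) = 0 - j6145 Ω
Step 3 — Series combination: Z_total = R + L + C = 46.4 - j6108 Ω = 6108∠-89.6° Ω.
Step 4 — Power factor: PF = cos(φ) = Re(Z)/|Z| = 46.4/6108 = 0.007597.
Step 5 — Type: Im(Z) = -6108 ⇒ leading (phase φ = -89.6°).

PF = 0.007597 (leading, φ = -89.6°)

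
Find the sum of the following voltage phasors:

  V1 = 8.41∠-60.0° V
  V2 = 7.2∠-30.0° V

Step 1 — Convert each phasor to rectangular form:
  V1 = 8.41·(cos(-60.0°) + j·sin(-60.0°)) = 4.205 - j7.283 V
  V2 = 7.2·(cos(-30.0°) + j·sin(-30.0°)) = 6.235 - j3.6 V
Step 2 — Sum components: V_total = 10.44 - j10.88 V.
Step 3 — Convert to polar: |V_total| = 15.08 V, ∠V_total = -46.2°.

V_total = 15.08∠-46.2° V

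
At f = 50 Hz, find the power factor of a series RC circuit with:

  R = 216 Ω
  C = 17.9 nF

Step 1 — Angular frequency: ω = 2π·f = 2π·50 = 314.2 rad/s.
Step 2 — Component impedances:
  R: Z = R = 216 Ω
  C: Z = 1/(jωC) = -j/(ω·C) = 0 - j1.778e+05 Ω
Step 3 — Series combination: Z_total = R + C = 216 - j1.778e+05 Ω = 1.778e+05∠-89.9° Ω.
Step 4 — Power factor: PF = cos(φ) = Re(Z)/|Z| = 216/1.778e+05 = 0.001215.
Step 5 — Type: Im(Z) = -1.778e+05 ⇒ leading (phase φ = -89.9°).

PF = 0.001215 (leading, φ = -89.9°)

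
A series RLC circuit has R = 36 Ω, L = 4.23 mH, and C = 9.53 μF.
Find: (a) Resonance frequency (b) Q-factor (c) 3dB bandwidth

Step 1 — Resonance condition Im(Z)=0 gives ω₀ = 1/√(LC).
Step 2 — ω₀ = 1/√(0.00423·9.53e-06) = 4981 rad/s.
Step 3 — f₀ = ω₀/(2π) = 792.7 Hz.
Step 4 — Series Q: Q = ω₀L/R = 4981·0.00423/36 = 0.5852.
Step 5 — 3dB bandwidth: Δω = ω₀/Q = 8511 rad/s; BW = Δω/(2π) = 1355 Hz.

(a) f₀ = 792.7 Hz  (b) Q = 0.5852  (c) BW = 1355 Hz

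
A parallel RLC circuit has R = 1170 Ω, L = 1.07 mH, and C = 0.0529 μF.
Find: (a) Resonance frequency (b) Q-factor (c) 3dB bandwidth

Step 1 — Resonance: ω₀ = 1/√(LC) = 1/√(0.00107·5.29e-08) = 1.329e+05 rad/s.
Step 2 — f₀ = ω₀/(2π) = 2.115e+04 Hz.
Step 3 — Parallel Q: Q = R/(ω₀L) = 1170/(1.329e+05·0.00107) = 8.227.
Step 4 — Bandwidth: Δω = ω₀/Q = 1.616e+04 rad/s; BW = Δω/(2π) = 2571 Hz.

(a) f₀ = 2.115e+04 Hz  (b) Q = 8.227  (c) BW = 2571 Hz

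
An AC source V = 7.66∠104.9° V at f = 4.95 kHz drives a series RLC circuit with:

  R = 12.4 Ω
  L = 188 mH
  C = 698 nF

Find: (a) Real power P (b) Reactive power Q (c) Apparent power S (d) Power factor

Step 1 — Angular frequency: ω = 2π·f = 2π·4950 = 3.11e+04 rad/s.
Step 2 — Component impedances:
  R: Z = R = 12.4 Ω
  L: Z = jωL = j·3.11e+04·0.188 = 0 + j5847 Ω
  C: Z = 1/(jωC) = -j/(ω·C) = 0 - j46.06 Ω
Step 3 — Series combination: Z_total = R + L + C = 12.4 + j5801 Ω = 5801∠89.9° Ω.
Step 4 — Source phasor: V = 7.66∠104.9° V = -1.97 + j7.402 V.
Step 5 — Current: I = V / Z = 0.001275 + j0.0003423 A = 0.00132∠15.0° A.
Step 6 — Complex power: S = V·I* = 2.162e-05 + j0.01011 VA.
Step 7 — Real power: P = Re(S) = 2.162e-05 W.
Step 8 — Reactive power: Q = Im(S) = 0.01011 VAR.
Step 9 — Apparent power: |S| = 0.01011 VA.
Step 10 — Power factor: PF = P/|S| = 0.002138 (lagging).

(a) P = 2.162e-05 W  (b) Q = 0.01011 VAR  (c) S = 0.01011 VA  (d) PF = 0.002138 (lagging)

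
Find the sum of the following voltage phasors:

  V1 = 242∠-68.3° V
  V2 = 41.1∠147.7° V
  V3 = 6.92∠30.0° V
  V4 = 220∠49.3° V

Step 1 — Convert each phasor to rectangular form:
  V1 = 242·(cos(-68.3°) + j·sin(-68.3°)) = 89.48 - j224.9 V
  V2 = 41.1·(cos(147.7°) + j·sin(147.7°)) = -34.74 + j21.96 V
  V3 = 6.92·(cos(30.0°) + j·sin(30.0°)) = 5.993 + j3.46 V
  V4 = 220·(cos(49.3°) + j·sin(49.3°)) = 143.5 + j166.8 V
Step 2 — Sum components: V_total = 204.2 - j32.64 V.
Step 3 — Convert to polar: |V_total| = 206.8 V, ∠V_total = -9.1°.

V_total = 206.8∠-9.1° V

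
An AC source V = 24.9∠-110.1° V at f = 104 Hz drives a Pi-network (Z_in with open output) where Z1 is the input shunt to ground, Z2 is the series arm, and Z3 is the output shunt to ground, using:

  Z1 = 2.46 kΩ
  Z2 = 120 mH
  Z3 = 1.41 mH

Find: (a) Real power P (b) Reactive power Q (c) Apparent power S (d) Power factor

Step 1 — Angular frequency: ω = 2π·f = 2π·104 = 653.5 rad/s.
Step 2 — Component impedances:
  Z1: Z = R = 2460 Ω
  Z2: Z = jωL = j·653.5·0.12 = 0 + j78.41 Ω
  Z3: Z = jωL = j·653.5·0.00141 = 0 + j0.9214 Ω
Step 3 — With open output, the series arm Z2 and the output shunt Z3 appear in series to ground: Z2 + Z3 = 0 + j79.34 Ω.
Step 4 — Parallel with input shunt Z1: Z_in = Z1 || (Z2 + Z3) = 2.556 + j79.25 Ω = 79.29∠88.2° Ω.
Step 5 — Source phasor: V = 24.9∠-110.1° V = -8.557 - j23.38 V.
Step 6 — Current: I = V / Z = -0.2982 + j0.09835 A = 0.314∠161.7° A.
Step 7 — Complex power: S = V·I* = 0.252 + j7.815 VA.
Step 8 — Real power: P = Re(S) = 0.252 W.
Step 9 — Reactive power: Q = Im(S) = 7.815 VAR.
Step 10 — Apparent power: |S| = 7.819 VA.
Step 11 — Power factor: PF = P/|S| = 0.03223 (lagging).

(a) P = 0.252 W  (b) Q = 7.815 VAR  (c) S = 7.819 VA  (d) PF = 0.03223 (lagging)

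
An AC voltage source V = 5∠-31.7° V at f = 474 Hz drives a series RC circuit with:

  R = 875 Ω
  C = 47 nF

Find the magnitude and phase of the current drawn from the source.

Step 1 — Angular frequency: ω = 2π·f = 2π·474 = 2978 rad/s.
Step 2 — Component impedances:
  R: Z = R = 875 Ω
  C: Z = 1/(jωC) = -j/(ω·C) = 0 - j7144 Ω
Step 3 — Series combination: Z_total = R + C = 875 - j7144 Ω = 7197∠-83.0° Ω.
Step 4 — Source phasor: V = 5∠-31.7° V = 4.254 - j2.627 V.
Step 5 — Ohm's law: I = V / Z_total = (4.254 - j2.627) / (875 - j7144) = 0.0004342 + j0.0005423 A.
Step 6 — Convert to polar: |I| = 0.0006947 A, ∠I = 51.3°.

I = 0.0006947∠51.3° A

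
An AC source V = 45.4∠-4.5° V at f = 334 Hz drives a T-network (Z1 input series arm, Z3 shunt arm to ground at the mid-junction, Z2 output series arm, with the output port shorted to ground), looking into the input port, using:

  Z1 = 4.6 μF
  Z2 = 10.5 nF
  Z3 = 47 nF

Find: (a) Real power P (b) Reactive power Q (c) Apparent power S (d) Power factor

Step 1 — Angular frequency: ω = 2π·f = 2π·334 = 2099 rad/s.
Step 2 — Component impedances:
  Z1: Z = 1/(jωC) = -j/(ω·C) = 0 - j103.6 Ω
  Z2: Z = 1/(jωC) = -j/(ω·C) = 0 - j4.538e+04 Ω
  Z3: Z = 1/(jωC) = -j/(ω·C) = 0 - j1.014e+04 Ω
Step 3 — With the output port shorted to ground, the output series arm Z2 runs from the junction to ground; the shunt arm Z3 also runs from the junction to ground. They appear in parallel: Z3 || Z2 = 0 - j8287 Ω.
Step 4 — Series with input arm Z1: Z_in = Z1 + (Z3 || Z2) = 0 - j8391 Ω = 8391∠-90.0° Ω.
Step 5 — Source phasor: V = 45.4∠-4.5° V = 45.26 - j3.562 V.
Step 6 — Current: I = V / Z = 0.0004245 + j0.005394 A = 0.005411∠85.5° A.
Step 7 — Complex power: S = V·I* = 0 - j0.2456 VA.
Step 8 — Real power: P = Re(S) = 0 W.
Step 9 — Reactive power: Q = Im(S) = -0.2456 VAR.
Step 10 — Apparent power: |S| = 0.2456 VA.
Step 11 — Power factor: PF = P/|S| = 0 (leading).

(a) P = 0 W  (b) Q = -0.2456 VAR  (c) S = 0.2456 VA  (d) PF = 0 (leading)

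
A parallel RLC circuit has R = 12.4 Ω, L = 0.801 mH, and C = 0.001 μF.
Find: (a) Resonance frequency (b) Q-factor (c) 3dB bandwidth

Step 1 — Resonance: ω₀ = 1/√(LC) = 1/√(0.000801·1e-09) = 1.117e+06 rad/s.
Step 2 — f₀ = ω₀/(2π) = 1.778e+05 Hz.
Step 3 — Parallel Q: Q = R/(ω₀L) = 12.4/(1.117e+06·0.000801) = 0.01385.
Step 4 — Bandwidth: Δω = ω₀/Q = 8.065e+07 rad/s; BW = Δω/(2π) = 1.284e+07 Hz.

(a) f₀ = 1.778e+05 Hz  (b) Q = 0.01385  (c) BW = 1.284e+07 Hz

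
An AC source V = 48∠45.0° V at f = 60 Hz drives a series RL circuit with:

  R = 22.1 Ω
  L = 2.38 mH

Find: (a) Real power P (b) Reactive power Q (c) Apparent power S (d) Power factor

Step 1 — Angular frequency: ω = 2π·f = 2π·60 = 377 rad/s.
Step 2 — Component impedances:
  R: Z = R = 22.1 Ω
  L: Z = jωL = j·377·0.00238 = 0 + j0.8972 Ω
Step 3 — Series combination: Z_total = R + L = 22.1 + j0.8972 Ω = 22.12∠2.3° Ω.
Step 4 — Source phasor: V = 48∠45.0° V = 33.94 + j33.94 V.
Step 5 — Current: I = V / Z = 1.596 + j1.471 A = 2.17∠42.7° A.
Step 6 — Complex power: S = V·I* = 104.1 + j4.226 VA.
Step 7 — Real power: P = Re(S) = 104.1 W.
Step 8 — Reactive power: Q = Im(S) = 4.226 VAR.
Step 9 — Apparent power: |S| = 104.2 VA.
Step 10 — Power factor: PF = P/|S| = 0.9992 (lagging).

(a) P = 104.1 W  (b) Q = 4.226 VAR  (c) S = 104.2 VA  (d) PF = 0.9992 (lagging)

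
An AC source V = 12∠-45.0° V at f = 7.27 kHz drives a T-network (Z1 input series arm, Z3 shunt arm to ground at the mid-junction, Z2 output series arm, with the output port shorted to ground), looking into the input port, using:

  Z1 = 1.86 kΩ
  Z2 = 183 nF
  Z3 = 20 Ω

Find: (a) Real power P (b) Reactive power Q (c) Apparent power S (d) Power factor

Step 1 — Angular frequency: ω = 2π·f = 2π·7270 = 4.568e+04 rad/s.
Step 2 — Component impedances:
  Z1: Z = R = 1860 Ω
  Z2: Z = 1/(jωC) = -j/(ω·C) = 0 - j119.6 Ω
  Z3: Z = R = 20 Ω
Step 3 — With the output port shorted to ground, the output series arm Z2 runs from the junction to ground; the shunt arm Z3 also runs from the junction to ground. They appear in parallel: Z3 || Z2 = 19.46 - j3.253 Ω.
Step 4 — Series with input arm Z1: Z_in = Z1 + (Z3 || Z2) = 1879 - j3.253 Ω = 1879∠-0.1° Ω.
Step 5 — Source phasor: V = 12∠-45.0° V = 8.485 - j8.485 V.
Step 6 — Current: I = V / Z = 0.004523 - j0.004507 A = 0.006385∠-44.9° A.
Step 7 — Complex power: S = V·I* = 0.07662 - j0.0001326 VA.
Step 8 — Real power: P = Re(S) = 0.07662 W.
Step 9 — Reactive power: Q = Im(S) = -0.0001326 VAR.
Step 10 — Apparent power: |S| = 0.07662 VA.
Step 11 — Power factor: PF = P/|S| = 1 (leading).

(a) P = 0.07662 W  (b) Q = -0.0001326 VAR  (c) S = 0.07662 VA  (d) PF = 1 (leading)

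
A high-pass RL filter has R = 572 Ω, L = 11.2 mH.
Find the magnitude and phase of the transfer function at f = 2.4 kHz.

Step 1 — Angular frequency: ω = 2π·2400 = 1.508e+04 rad/s.
Step 2 — Transfer function: H(jω) = jωL/(R + jωL).
Step 3 — Numerator jωL = j·168.9; denominator R + jωL = 572 + j168.9.
Step 4 — H = 0.08019 + j0.2716.
Step 5 — Magnitude: |H| = 0.2832 (-11.0 dB); phase: φ = 73.5°.

|H| = 0.2832 (-11.0 dB), φ = 73.5°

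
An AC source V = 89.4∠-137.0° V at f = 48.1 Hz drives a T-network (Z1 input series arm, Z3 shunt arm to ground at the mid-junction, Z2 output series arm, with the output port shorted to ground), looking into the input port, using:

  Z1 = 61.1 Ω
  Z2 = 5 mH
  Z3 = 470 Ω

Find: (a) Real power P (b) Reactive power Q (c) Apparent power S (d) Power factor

Step 1 — Angular frequency: ω = 2π·f = 2π·48.1 = 302.2 rad/s.
Step 2 — Component impedances:
  Z1: Z = R = 61.1 Ω
  Z2: Z = jωL = j·302.2·0.005 = 0 + j1.511 Ω
  Z3: Z = R = 470 Ω
Step 3 — With the output port shorted to ground, the output series arm Z2 runs from the junction to ground; the shunt arm Z3 also runs from the junction to ground. They appear in parallel: Z3 || Z2 = 0.004858 + j1.511 Ω.
Step 4 — Series with input arm Z1: Z_in = Z1 + (Z3 || Z2) = 61.1 + j1.511 Ω = 61.12∠1.4° Ω.
Step 5 — Source phasor: V = 89.4∠-137.0° V = -65.38 - j60.97 V.
Step 6 — Current: I = V / Z = -1.094 - j0.9707 A = 1.463∠-138.4° A.
Step 7 — Complex power: S = V·I* = 130.7 + j3.233 VA.
Step 8 — Real power: P = Re(S) = 130.7 W.
Step 9 — Reactive power: Q = Im(S) = 3.233 VAR.
Step 10 — Apparent power: |S| = 130.8 VA.
Step 11 — Power factor: PF = P/|S| = 0.9997 (lagging).

(a) P = 130.7 W  (b) Q = 3.233 VAR  (c) S = 130.8 VA  (d) PF = 0.9997 (lagging)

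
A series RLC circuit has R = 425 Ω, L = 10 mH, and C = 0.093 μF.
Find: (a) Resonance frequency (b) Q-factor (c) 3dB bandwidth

Step 1 — Resonance condition Im(Z)=0 gives ω₀ = 1/√(LC).
Step 2 — ω₀ = 1/√(0.01·9.3e-08) = 3.279e+04 rad/s.
Step 3 — f₀ = ω₀/(2π) = 5219 Hz.
Step 4 — Series Q: Q = ω₀L/R = 3.279e+04·0.01/425 = 0.7716.
Step 5 — 3dB bandwidth: Δω = ω₀/Q = 4.25e+04 rad/s; BW = Δω/(2π) = 6764 Hz.

(a) f₀ = 5219 Hz  (b) Q = 0.7716  (c) BW = 6764 Hz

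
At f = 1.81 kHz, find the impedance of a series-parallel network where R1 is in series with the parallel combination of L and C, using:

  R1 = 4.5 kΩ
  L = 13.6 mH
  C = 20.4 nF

Step 1 — Angular frequency: ω = 2π·f = 2π·1810 = 1.137e+04 rad/s.
Step 2 — Component impedances:
  R1: Z = R = 4500 Ω
  L: Z = jωL = j·1.137e+04·0.0136 = 0 + j154.7 Ω
  C: Z = 1/(jωC) = -j/(ω·C) = 0 - j4310 Ω
Step 3 — Parallel branch: L || C = 1/(1/L + 1/C) = 0 + j160.4 Ω.
Step 4 — Series with R1: Z_total = R1 + (L || C) = 4500 + j160.4 Ω = 4503∠2.0° Ω.

Z = 4500 + j160.4 Ω = 4503∠2.0° Ω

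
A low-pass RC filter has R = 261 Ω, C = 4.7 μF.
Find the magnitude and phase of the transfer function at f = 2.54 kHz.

Step 1 — Angular frequency: ω = 2π·2540 = 1.596e+04 rad/s.
Step 2 — Transfer function: H(jω) = 1/(1 + jωRC).
Step 3 — Denominator: 1 + jωRC = 1 + j·1.596e+04·261·4.7e-06 = 1 + j19.58.
Step 4 — H = 0.002602 - j0.05095.
Step 5 — Magnitude: |H| = 0.05101 (-25.8 dB); phase: φ = -87.1°.

|H| = 0.05101 (-25.8 dB), φ = -87.1°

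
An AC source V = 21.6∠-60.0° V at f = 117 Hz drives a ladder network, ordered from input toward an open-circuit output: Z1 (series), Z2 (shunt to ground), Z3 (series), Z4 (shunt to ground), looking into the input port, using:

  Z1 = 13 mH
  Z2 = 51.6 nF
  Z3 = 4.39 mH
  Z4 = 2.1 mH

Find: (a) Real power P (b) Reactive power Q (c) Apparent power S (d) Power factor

Step 1 — Angular frequency: ω = 2π·f = 2π·117 = 735.1 rad/s.
Step 2 — Component impedances:
  Z1: Z = jωL = j·735.1·0.013 = 0 + j9.557 Ω
  Z2: Z = 1/(jωC) = -j/(ω·C) = 0 - j2.636e+04 Ω
  Z3: Z = jωL = j·735.1·0.00439 = 0 + j3.227 Ω
  Z4: Z = jωL = j·735.1·0.0021 = 0 + j1.544 Ω
Step 3 — Ladder network (open output): work backward from the far end, alternating series and parallel combinations. Z_in = 0 + j14.33 Ω = 14.33∠90.0° Ω.
Step 4 — Source phasor: V = 21.6∠-60.0° V = 10.8 - j18.71 V.
Step 5 — Current: I = V / Z = -1.306 - j0.7537 A = 1.507∠-150.0° A.
Step 6 — Complex power: S = V·I* = 0 + j32.56 VA.
Step 7 — Real power: P = Re(S) = 0 W.
Step 8 — Reactive power: Q = Im(S) = 32.56 VAR.
Step 9 — Apparent power: |S| = 32.56 VA.
Step 10 — Power factor: PF = P/|S| = 0 (lagging).

(a) P = 0 W  (b) Q = 32.56 VAR  (c) S = 32.56 VA  (d) PF = 0 (lagging)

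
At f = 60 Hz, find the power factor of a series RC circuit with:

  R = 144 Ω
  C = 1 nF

Step 1 — Angular frequency: ω = 2π·f = 2π·60 = 377 rad/s.
Step 2 — Component impedances:
  R: Z = R = 144 Ω
  C: Z = 1/(jωC) = -j/(ω·C) = 0 - j2.653e+06 Ω
Step 3 — Series combination: Z_total = R + C = 144 - j2.653e+06 Ω = 2.653e+06∠-90.0° Ω.
Step 4 — Power factor: PF = cos(φ) = Re(Z)/|Z| = 144/2.6526e+06 = 5.429e-05.
Step 5 — Type: Im(Z) = -2.653e+06 ⇒ leading (phase φ = -90.0°).

PF = 5.429e-05 (leading, φ = -90.0°)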